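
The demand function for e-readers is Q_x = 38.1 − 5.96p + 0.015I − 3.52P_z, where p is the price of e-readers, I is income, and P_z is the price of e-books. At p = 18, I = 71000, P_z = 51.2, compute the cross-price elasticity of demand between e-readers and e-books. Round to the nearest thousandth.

-0.221

At the given point, Q_x = 38.1 − 5.96(18) + 0.015(71000) − 3.52(51.2) = 38.1 − 107.28 + 1065 − 180.224 = 815.596.
∂Q_x/∂P_z = −3.52, so E_xy = -3.52·(51.2/815.596) ≈ -0.221.
E_xy < 0: the goods are complements.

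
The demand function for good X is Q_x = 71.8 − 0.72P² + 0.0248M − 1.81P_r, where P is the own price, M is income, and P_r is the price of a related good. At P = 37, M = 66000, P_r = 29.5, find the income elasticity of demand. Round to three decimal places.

At the given point, Q_x = 71.8 − 0.72(37)² + 0.0248(66000) − 1.81(29.5) = 71.8 − 985.68 + 1636.8 − 53.395 = 669.525.
∂Q_x/∂M = +0.0248, so E_I = 0.0248·(66000/669.525) ≈ 2.445.
E_I > 1: normal good (luxury).

2.445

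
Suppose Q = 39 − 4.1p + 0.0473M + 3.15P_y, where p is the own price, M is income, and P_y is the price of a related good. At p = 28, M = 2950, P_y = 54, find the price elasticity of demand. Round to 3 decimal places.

Evaluating quantity at (p, M, P_y) gives Q = 39 − 4.1(28) + 0.0473(2950) + 3.15(54) = 39 − 114.8 + 139.535 + 170.1 = 233.835.
∂Q/∂p = −4.1, so E_p = (−4.1)·(28/233.835) ≈ -0.491.
|E_p| < 1: demand is inelastic.

-0.491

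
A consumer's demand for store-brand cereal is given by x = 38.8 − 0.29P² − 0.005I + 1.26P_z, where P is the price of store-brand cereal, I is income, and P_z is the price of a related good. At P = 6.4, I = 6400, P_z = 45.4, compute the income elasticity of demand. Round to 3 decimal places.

-0.614

Evaluating quantity at (P, I, P_z) gives x = 38.8 − 0.29(6.4)² − 0.005(6400) + 1.26(45.4) = 38.8 − 11.8784 − 32 + 57.204 = 52.1256.
∂x/∂I = −0.005, so E_I = -0.005·(6400/52.1256) ≈ -0.614.
E_I < 0: inferior good.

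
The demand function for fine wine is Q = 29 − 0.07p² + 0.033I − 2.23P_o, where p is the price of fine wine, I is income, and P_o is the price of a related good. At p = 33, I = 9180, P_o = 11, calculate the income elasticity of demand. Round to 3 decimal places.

At the given point, Q = 29 − 0.07(33)² + 0.033(9180) − 2.23(11) = 29 − 76.23 + 302.94 − 24.53 = 231.18.
∂Q/∂I = +0.033, so E_I = 0.033·(9180/231.18) ≈ 1.310.
E_I > 1: normal good (luxury).

1.310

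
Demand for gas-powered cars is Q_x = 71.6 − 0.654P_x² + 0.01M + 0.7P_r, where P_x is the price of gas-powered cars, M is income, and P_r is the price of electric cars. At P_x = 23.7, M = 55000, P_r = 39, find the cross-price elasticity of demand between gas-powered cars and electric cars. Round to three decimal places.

0.097

Q_x = 71.6 − 0.654(23.7)² + 0.01(55000) + 0.7(39) = 71.6 − 367.3453 + 550 + 27.3 = 281.5547.
∂Q_x/∂P_r = +0.7, so E_xy = 0.7·(39/281.5547) ≈ 0.097.
E_xy > 0: the goods are substitutes.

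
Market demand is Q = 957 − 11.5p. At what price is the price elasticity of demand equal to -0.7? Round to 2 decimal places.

34.27

Set −bp/(a − bp) = −0.7 ⇒ bp = 0.7(a − bp) ⇒ bp(1+0.7) = 0.7·a.
p = 0.7·957/(11.5·1.7) ≈ 34.27.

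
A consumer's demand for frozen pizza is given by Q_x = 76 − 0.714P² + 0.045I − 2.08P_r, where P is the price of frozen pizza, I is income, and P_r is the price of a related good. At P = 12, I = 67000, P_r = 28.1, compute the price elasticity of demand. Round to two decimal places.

-0.07

Q_x = 76 − 0.714(12)² + 0.045(67000) − 2.08(28.1) = 76 − 102.816 + 3015 − 58.448 = 2929.736.
∂Q_x/∂P = −2·0.714·P = -17.136, so E_p = -17.136·(12/2929.736) ≈ -0.07.
|E_p| < 1: demand is inelastic.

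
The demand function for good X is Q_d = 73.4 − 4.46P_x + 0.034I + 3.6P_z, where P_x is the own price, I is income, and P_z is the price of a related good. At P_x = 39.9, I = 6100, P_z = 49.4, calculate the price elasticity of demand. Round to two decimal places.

First evaluate Q_d: 73.4 − 4.46(39.9) + 0.034(6100) + 3.6(49.4) = 73.4 − 177.954 + 207.4 + 177.84 = 280.686.
∂Q_d/∂P_x = −4.46, so E_p = (−4.46)·(39.9/280.686) ≈ -0.63.
|E_p| < 1: demand is inelastic.

-0.63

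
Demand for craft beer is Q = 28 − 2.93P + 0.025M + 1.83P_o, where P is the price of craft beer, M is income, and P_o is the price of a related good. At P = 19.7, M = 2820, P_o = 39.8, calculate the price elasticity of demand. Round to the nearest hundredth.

At the given point, Q = 28 − 2.93(19.7) + 0.025(2820) + 1.83(39.8) = 28 − 57.721 + 70.5 + 72.834 = 113.613.
∂Q/∂P = −2.93, so E_p = (−2.93)·(19.7/113.613) ≈ -0.51.
|E_p| < 1: demand is inelastic.

-0.51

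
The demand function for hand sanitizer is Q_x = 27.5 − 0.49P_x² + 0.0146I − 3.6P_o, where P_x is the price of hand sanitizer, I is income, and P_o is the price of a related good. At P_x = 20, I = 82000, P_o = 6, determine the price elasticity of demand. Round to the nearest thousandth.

-0.389

Q_x = 27.5 − 0.49(20)² + 0.0146(82000) − 3.6(6) = 27.5 − 196 + 1197.2 − 21.6 = 1007.1.
∂Q_x/∂P_x = −2·0.49·P_x = -19.6, so E_p = -19.6·(20/1007.1) ≈ -0.389.
|E_p| < 1: demand is inelastic.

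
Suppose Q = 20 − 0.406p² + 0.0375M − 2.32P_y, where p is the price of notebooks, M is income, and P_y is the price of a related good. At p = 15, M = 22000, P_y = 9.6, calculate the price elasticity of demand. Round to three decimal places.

-0.250

Q = 20 − 0.406(15)² + 0.0375(22000) − 2.32(9.6) = 20 − 91.35 + 825 − 22.272 = 731.378.
∂Q/∂p = −2·0.406·p = -12.18, so E_p = -12.18·(15/731.378) ≈ -0.250.
|E_p| < 1: demand is inelastic.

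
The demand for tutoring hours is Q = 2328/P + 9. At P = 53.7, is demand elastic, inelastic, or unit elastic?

inelastic

At P = 53.7, Q = 52.352.
dQ/dP = −2328/P² = −0.8073.
Point elasticity E = (dQ/dP)·(P/Q) = -0.8073 × 53.7/52.352 ≈ -0.828.
|E| ≈ 0.828 < 1, so demand is inelastic.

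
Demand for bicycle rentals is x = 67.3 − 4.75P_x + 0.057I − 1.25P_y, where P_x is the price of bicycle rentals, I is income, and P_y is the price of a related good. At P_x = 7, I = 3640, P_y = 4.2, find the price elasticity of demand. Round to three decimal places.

Evaluating quantity at (P_x, I, P_y) gives x = 67.3 − 4.75(7) + 0.057(3640) − 1.25(4.2) = 67.3 − 33.25 + 207.48 − 5.25 = 236.28.
∂x/∂P_x = −4.75, so E_p = (−4.75)·(7/236.28) ≈ -0.141.
|E_p| < 1: demand is inelastic.

-0.141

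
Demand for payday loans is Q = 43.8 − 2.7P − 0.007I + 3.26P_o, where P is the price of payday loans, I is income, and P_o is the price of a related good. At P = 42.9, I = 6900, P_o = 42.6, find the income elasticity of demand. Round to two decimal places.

First evaluate Q: 43.8 − 2.7(42.9) − 0.007(6900) + 3.26(42.6) = 43.8 − 115.83 − 48.3 + 138.876 = 18.546.
∂Q/∂I = −0.007, so E_I = -0.007·(6900/18.546) ≈ -2.60.
E_I < 0: inferior good.

-2.60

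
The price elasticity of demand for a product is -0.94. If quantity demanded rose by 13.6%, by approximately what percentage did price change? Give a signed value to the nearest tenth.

-14.5

%ΔQ ≈ E × %ΔP ⇒ %ΔP = %ΔQ / E = (13.6%)/(-0.94) ≈ -14.5%.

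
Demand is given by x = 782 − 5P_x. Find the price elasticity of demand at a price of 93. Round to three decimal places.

-1.467

At P_x = 93, x = 317.
dx/dP_x = −5.
Point elasticity E = (dx/dP_x)·(P_x/x) = -5 × 93/317 ≈ -1.467.
|E| > 1, so demand is elastic at this price.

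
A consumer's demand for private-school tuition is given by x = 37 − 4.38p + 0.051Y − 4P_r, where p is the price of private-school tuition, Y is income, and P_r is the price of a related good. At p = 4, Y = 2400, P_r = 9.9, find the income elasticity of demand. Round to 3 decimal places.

1.197

Substituting, x = 37 − 4.38(4) + 0.051(2400) − 4(9.9) = 37 − 17.52 + 122.4 − 39.6 = 102.28.
∂x/∂Y = +0.051, so E_I = 0.051·(2400/102.28) ≈ 1.197.
E_I > 1: normal good (luxury).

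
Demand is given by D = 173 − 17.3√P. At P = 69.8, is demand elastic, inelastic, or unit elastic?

At P = 69.8, D = 28.4647.
dD/dP = −17.3/(2√P) = −17.3/(2·8.3546).
Point elasticity E = (dD/dP)·(P/D) = -1.0354 × 69.8/28.4647 ≈ -2.539.
|E| ≈ 2.539 > 1, so demand is elastic.

elastic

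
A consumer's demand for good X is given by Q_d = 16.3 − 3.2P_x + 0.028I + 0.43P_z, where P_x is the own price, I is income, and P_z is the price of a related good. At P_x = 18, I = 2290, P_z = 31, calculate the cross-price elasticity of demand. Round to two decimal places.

Evaluating quantity at (P_x, I, P_z) gives Q_d = 16.3 − 3.2(18) + 0.028(2290) + 0.43(31) = 16.3 − 57.6 + 64.12 + 13.33 = 36.15.
∂Q_d/∂P_z = +0.43, so E_xy = 0.43·(31/36.15) ≈ 0.37.
E_xy > 0: the goods are substitutes.

0.37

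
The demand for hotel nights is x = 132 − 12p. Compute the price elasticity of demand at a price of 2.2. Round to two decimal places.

At p = 2.2, x = 105.6.
dx/dp = −12.
Point elasticity E = (dx/dp)·(p/x) = -12 × 2.2/105.6 ≈ -0.25.
|E| < 1, so demand is inelastic at this price.

-0.25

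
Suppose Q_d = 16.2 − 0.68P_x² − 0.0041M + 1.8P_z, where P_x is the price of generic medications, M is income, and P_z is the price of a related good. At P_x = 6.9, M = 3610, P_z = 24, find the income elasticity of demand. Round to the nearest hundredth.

-1.21

Evaluating quantity at (P_x, M, P_z) gives Q_d = 16.2 − 0.68(6.9)² − 0.0041(3610) + 1.8(24) = 16.2 − 32.3748 − 14.801 + 43.2 = 12.2242.
∂Q_d/∂M = −0.0041, so E_I = -0.0041·(3610/12.2242) ≈ -1.21.
E_I < 0: inferior good.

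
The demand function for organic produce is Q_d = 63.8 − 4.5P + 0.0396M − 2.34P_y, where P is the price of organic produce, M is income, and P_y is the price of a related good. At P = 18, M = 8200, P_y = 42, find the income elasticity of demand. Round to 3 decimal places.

Substituting, Q_d = 63.8 − 4.5(18) + 0.0396(8200) − 2.34(42) = 63.8 − 81 + 324.72 − 98.28 = 209.24.
∂Q_d/∂M = +0.0396, so E_I = 0.0396·(8200/209.24) ≈ 1.552.
E_I > 1: normal good (luxury).

1.552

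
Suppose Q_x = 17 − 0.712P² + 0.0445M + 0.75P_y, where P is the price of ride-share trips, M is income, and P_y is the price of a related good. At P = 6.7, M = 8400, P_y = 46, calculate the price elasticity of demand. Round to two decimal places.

First evaluate Q_x: 17 − 0.712(6.7)² + 0.0445(8400) + 0.75(46) = 17 − 31.9617 + 373.8 + 34.5 = 393.3383.
∂Q_x/∂P = −2·0.712·P = -9.5408, so E_p = -9.5408·(6.7/393.3383) ≈ -0.16.
|E_p| < 1: demand is inelastic.

-0.16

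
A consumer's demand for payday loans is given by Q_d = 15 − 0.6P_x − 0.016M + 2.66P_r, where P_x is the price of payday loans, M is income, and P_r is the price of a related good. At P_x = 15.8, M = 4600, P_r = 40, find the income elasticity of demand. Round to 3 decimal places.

-1.921

At the given point, Q_d = 15 − 0.6(15.8) − 0.016(4600) + 2.66(40) = 15 − 9.48 − 73.6 + 106.4 = 38.32.
∂Q_d/∂M = −0.016, so E_I = -0.016·(4600/38.32) ≈ -1.921.
E_I < 0: inferior good.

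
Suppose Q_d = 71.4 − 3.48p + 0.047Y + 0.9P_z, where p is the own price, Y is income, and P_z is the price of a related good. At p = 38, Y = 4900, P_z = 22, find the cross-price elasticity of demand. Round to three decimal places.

0.105

At the given point, Q_d = 71.4 − 3.48(38) + 0.047(4900) + 0.9(22) = 71.4 − 132.24 + 230.3 + 19.8 = 189.26.
∂Q_d/∂P_z = +0.9, so E_xy = 0.9·(22/189.26) ≈ 0.105.
E_xy > 0: the goods are substitutes.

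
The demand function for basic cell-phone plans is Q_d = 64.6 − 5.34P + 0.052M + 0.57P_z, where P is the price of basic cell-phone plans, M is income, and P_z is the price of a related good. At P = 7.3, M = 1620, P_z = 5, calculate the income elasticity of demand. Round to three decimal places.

0.747

Substituting, Q_d = 64.6 − 5.34(7.3) + 0.052(1620) + 0.57(5) = 64.6 − 38.982 + 84.24 + 2.85 = 112.708.
∂Q_d/∂M = +0.052, so E_I = 0.052·(1620/112.708) ≈ 0.747.
E_I ∈ (0,1): normal good (necessity).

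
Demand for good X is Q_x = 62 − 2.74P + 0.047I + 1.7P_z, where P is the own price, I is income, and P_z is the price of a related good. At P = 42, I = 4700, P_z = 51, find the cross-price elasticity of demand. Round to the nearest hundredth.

At the given point, Q_x = 62 − 2.74(42) + 0.047(4700) + 1.7(51) = 62 − 115.08 + 220.9 + 86.7 = 254.52.
∂Q_x/∂P_z = +1.7, so E_xy = 1.7·(51/254.52) ≈ 0.34.
E_xy > 0: the goods are substitutes.

0.34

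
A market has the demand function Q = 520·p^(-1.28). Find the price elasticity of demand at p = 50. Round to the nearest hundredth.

For a Cobb–Douglas (constant-elasticity) form Q = A·p^α·…, the elasticity with respect to p equals the exponent α at every point.
Here the exponent on p is -1.28, so the price elasticity of demand is -1.28.

-1.28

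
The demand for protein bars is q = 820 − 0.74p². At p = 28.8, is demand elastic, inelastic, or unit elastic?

elastic

At p = 28.8, q = 206.2144.
dq/dp = −2·0.74·p = −42.624.
Point elasticity E = (dq/dp)·(p/q) = -42.624 × 28.8/206.2144 ≈ -5.953.
|E| ≈ 5.953 > 1, so demand is elastic.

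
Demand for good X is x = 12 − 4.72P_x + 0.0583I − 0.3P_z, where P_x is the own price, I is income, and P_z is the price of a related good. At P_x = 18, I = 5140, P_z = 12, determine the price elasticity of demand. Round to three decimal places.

x = 12 − 4.72(18) + 0.0583(5140) − 0.3(12) = 12 − 84.96 + 299.662 − 3.6 = 223.102.
∂x/∂P_x = −4.72, so E_p = (−4.72)·(18/223.102) ≈ -0.381.
|E_p| < 1: demand is inelastic.

-0.381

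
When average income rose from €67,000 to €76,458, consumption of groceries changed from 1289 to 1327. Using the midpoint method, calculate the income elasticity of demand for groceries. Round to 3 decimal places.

0.220

%ΔQ = (1327 − 1289)/[(1289+1327)/2] = 38/1308 ≈ 0.0291.
%ΔY = (76,458 − 67,000)/[(67,000+76,458)/2] = 9458/71729 ≈ 0.1319.
E_I = %ΔQ/%ΔY ≈ 0.220.
E_I ∈ (0,1): normal good (necessity).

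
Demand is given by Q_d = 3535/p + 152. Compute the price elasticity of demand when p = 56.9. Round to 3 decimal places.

At p = 56.9, Q_d = 214.1265.
dQ_d/dp = −3535/p² = −1.0919.
Point elasticity E = (dQ_d/dp)·(p/Q_d) = -1.0919 × 56.9/214.1265 ≈ -0.290.
|E| < 1, so demand is inelastic at this price.

-0.290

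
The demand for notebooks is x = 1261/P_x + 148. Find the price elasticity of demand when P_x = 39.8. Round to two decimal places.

-0.18

At P_x = 39.8, x = 179.6834.
dx/dP_x = −1261/P_x² = −0.7961.
Point elasticity E = (dx/dP_x)·(P_x/x) = -0.7961 × 39.8/179.6834 ≈ -0.18.
|E| < 1, so demand is inelastic at this price.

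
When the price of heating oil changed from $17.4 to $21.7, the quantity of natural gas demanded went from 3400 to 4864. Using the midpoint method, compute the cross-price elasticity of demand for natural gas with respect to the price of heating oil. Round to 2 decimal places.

%ΔQ_x = (4864 − 3400)/[(3400+4864)/2] = 1464/4132 ≈ 0.3543.
%ΔP_y = (21.7 − 17.4)/[(17.4+21.7)/2] ≈ 0.2199.
E_xy = 0.3543/0.2199 ≈ 1.61.
E_xy > 0, so natural gas and heating oil are substitutes.

1.61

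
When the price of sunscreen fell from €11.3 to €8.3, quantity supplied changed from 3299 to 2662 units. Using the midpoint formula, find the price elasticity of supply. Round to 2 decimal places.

0.70

%ΔQ = (2662 − 3299)/[(3299 + 2662)/2] = -637/2980.5 ≈ -0.2137.
%Δp = (8.3 − 11.3)/[(11.3 + 8.3)/2] = -3/9.8 ≈ -0.3061.
Arc elasticity E = %ΔQ/%Δp ≈ -0.2137/-0.3061 ≈ 0.70.
|E| < 1: supply is inelastic over this range.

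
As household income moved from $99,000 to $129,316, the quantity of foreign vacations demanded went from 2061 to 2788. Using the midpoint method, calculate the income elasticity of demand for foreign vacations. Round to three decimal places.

%ΔQ = (2788 − 2061)/[(2061+2788)/2] = 727/2424.5 ≈ 0.2999.
%ΔM = (129,316 − 99,000)/[(99,000+129,316)/2] = 30316/114158 ≈ 0.2656.
E_I = %ΔQ/%ΔM ≈ 1.129.
E_I > 1: normal good (luxury).

1.129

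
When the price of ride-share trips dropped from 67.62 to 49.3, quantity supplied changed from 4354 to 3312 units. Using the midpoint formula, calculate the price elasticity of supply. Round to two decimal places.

%ΔQ = (3312 − 4354)/[(4354 + 3312)/2] = -1042/3833 ≈ -0.2718.
%ΔP = (49.3 − 67.62)/[(67.62 + 49.3)/2] = -18.32/58.46 ≈ -0.3134.
Arc elasticity E = %ΔQ/%ΔP ≈ -0.2718/-0.3134 ≈ 0.87.
|E| < 1: supply is inelastic over this range.

0.87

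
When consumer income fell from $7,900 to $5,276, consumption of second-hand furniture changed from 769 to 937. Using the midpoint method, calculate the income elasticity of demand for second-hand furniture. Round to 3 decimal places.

-0.494

%ΔQ = (937 − 769)/[(769+937)/2] = 168/853 ≈ 0.1970.
%ΔI = (5,276 − 7,900)/[(7,900+5,276)/2] = -2624/6588 ≈ -0.3983.
E_I = %ΔQ/%ΔI ≈ -0.494.
E_I < 0: inferior good.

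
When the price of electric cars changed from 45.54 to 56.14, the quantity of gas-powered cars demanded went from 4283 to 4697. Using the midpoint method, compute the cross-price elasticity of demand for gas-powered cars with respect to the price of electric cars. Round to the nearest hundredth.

0.44

%ΔQ_x = (4697 − 4283)/[(4283+4697)/2] = 414/4490 ≈ 0.0922.
%ΔP_y = (56.14 − 45.54)/[(45.54+56.14)/2] ≈ 0.2085.
E_xy = 0.0922/0.2085 ≈ 0.44.
E_xy > 0, so gas-powered cars and electric cars are substitutes.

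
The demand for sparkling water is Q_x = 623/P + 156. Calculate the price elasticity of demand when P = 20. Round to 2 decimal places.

-0.17

At P = 20, Q_x = 187.15.
dQ_x/dP = −623/P² = −1.5575.
Point elasticity E = (dQ_x/dP)·(P/Q_x) = -1.5575 × 20/187.15 ≈ -0.17.
|E| < 1, so demand is inelastic at this price.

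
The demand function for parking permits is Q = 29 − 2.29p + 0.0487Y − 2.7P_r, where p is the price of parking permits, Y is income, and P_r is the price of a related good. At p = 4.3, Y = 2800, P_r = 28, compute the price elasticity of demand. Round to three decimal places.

-0.123

Evaluating quantity at (p, Y, P_r) gives Q = 29 − 2.29(4.3) + 0.0487(2800) − 2.7(28) = 29 − 9.847 + 136.36 − 75.6 = 79.913.
∂Q/∂p = −2.29, so E_p = (−2.29)·(4.3/79.913) ≈ -0.123.
|E_p| < 1: demand is inelastic.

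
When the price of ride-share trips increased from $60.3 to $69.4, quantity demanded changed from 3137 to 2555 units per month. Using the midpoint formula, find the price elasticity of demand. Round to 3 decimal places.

-1.457

%Δq = (2555 − 3137)/[(3137 + 2555)/2] = -582/2846 ≈ -0.2045.
%ΔP = (69.4 − 60.3)/[(60.3 + 69.4)/2] = 9.1/64.85 ≈ 0.1403.
Arc elasticity E = %Δq/%ΔP ≈ -0.2045/0.1403 ≈ -1.457.
|E| > 1: demand is elastic over this range.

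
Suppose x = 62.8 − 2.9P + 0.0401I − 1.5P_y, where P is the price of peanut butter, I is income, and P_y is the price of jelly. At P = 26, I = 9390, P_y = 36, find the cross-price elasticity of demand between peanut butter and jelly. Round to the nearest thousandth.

At the given point, x = 62.8 − 2.9(26) + 0.0401(9390) − 1.5(36) = 62.8 − 75.4 + 376.539 − 54 = 309.939.
∂x/∂P_y = −1.5, so E_xy = -1.5·(36/309.939) ≈ -0.174.
E_xy < 0: the goods are complements.

-0.174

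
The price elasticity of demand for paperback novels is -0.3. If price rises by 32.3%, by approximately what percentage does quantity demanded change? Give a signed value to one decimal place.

-9.7

%ΔQ ≈ E × %ΔP = (-0.3) × (32.3%) ≈ -9.7%.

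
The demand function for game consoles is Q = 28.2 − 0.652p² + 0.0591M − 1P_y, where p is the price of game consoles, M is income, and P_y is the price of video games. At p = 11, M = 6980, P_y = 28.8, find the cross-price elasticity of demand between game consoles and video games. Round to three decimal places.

-0.086

Substituting, Q = 28.2 − 0.652(11)² + 0.0591(6980) − 1(28.8) = 28.2 − 78.892 + 412.518 − 28.8 = 333.026.
∂Q/∂P_y = −1, so E_xy = -1·(28.8/333.026) ≈ -0.086.
E_xy < 0: the goods are complements.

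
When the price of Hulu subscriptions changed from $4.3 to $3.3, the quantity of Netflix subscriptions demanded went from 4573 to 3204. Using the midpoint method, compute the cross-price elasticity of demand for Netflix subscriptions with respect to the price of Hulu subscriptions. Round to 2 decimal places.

%ΔQ_x = (3204 − 4573)/[(4573+3204)/2] = -1369/3888.5 ≈ -0.3521.
%ΔP_y = (3.3 − 4.3)/[(4.3+3.3)/2] ≈ -0.2632.
E_xy = -0.3521/-0.2632 ≈ 1.34.
E_xy > 0, so Netflix subscriptions and Hulu subscriptions are substitutes.

1.34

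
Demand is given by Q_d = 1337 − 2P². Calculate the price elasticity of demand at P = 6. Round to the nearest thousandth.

-0.114

At P = 6, Q_d = 1265.
dQ_d/dP = −2·2·P = −24.
Point elasticity E = (dQ_d/dP)·(P/Q_d) = -24 × 6/1265 ≈ -0.114.
|E| < 1, so demand is inelastic at this price.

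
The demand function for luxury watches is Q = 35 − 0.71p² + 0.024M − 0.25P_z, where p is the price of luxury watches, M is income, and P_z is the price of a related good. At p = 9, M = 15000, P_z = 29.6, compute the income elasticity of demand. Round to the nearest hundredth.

First evaluate Q: 35 − 0.71(9)² + 0.024(15000) − 0.25(29.6) = 35 − 57.51 + 360 − 7.4 = 330.09.
∂Q/∂M = +0.024, so E_I = 0.024·(15000/330.09) ≈ 1.09.
E_I > 1: normal good (luxury).

1.09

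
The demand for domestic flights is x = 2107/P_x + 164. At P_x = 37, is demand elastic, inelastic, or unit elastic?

inelastic

At P_x = 37, x = 220.9459.
dx/dP_x = −2107/P_x² = −1.5391.
Point elasticity E = (dx/dP_x)·(P_x/x) = -1.5391 × 37/220.9459 ≈ -0.258.
|E| ≈ 0.258 < 1, so demand is inelastic.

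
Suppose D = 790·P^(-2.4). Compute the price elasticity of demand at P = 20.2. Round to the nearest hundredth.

-2.40

For a Cobb–Douglas (constant-elasticity) form D = A·P^α·…, the elasticity with respect to P equals the exponent α at every point.
Here the exponent on P is -2.4, so the price elasticity of demand is -2.40.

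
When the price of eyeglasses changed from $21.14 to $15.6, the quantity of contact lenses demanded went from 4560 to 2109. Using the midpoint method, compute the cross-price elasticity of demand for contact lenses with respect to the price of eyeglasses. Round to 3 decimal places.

2.437

%ΔQ_x = (2109 − 4560)/[(4560+2109)/2] = -2451/3334.5 ≈ -0.7350.
%ΔP_y = (15.6 − 21.14)/[(21.14+15.6)/2] ≈ -0.3016.
E_xy = -0.7350/-0.3016 ≈ 2.437.
E_xy > 0, so contact lenses and eyeglasses are substitutes.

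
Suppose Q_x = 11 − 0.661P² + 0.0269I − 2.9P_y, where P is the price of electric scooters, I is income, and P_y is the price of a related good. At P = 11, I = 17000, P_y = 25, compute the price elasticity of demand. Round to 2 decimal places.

At the given point, Q_x = 11 − 0.661(11)² + 0.0269(17000) − 2.9(25) = 11 − 79.981 + 457.3 − 72.5 = 315.819.
∂Q_x/∂P = −2·0.661·P = -14.542, so E_p = -14.542·(11/315.819) ≈ -0.51.
|E_p| < 1: demand is inelastic.

-0.51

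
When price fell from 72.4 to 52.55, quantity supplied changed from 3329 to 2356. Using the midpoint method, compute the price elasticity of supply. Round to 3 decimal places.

%ΔQ = (2356 − 3329)/[(3329 + 2356)/2] = -973/2842.5 ≈ -0.3423.
%Δp = (52.55 − 72.4)/[(72.4 + 52.55)/2] = -19.85/62.475 ≈ -0.3177.
Arc elasticity E = %ΔQ/%Δp ≈ -0.3423/-0.3177 ≈ 1.077.
|E| > 1: supply is elastic over this range.

1.077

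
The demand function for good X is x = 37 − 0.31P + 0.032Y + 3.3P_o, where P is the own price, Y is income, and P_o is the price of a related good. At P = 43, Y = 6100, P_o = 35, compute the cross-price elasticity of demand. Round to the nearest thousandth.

0.345

Evaluating quantity at (P, Y, P_o) gives x = 37 − 0.31(43) + 0.032(6100) + 3.3(35) = 37 − 13.33 + 195.2 + 115.5 = 334.37.
∂x/∂P_o = +3.3, so E_xy = 3.3·(35/334.37) ≈ 0.345.
E_xy > 0: the goods are substitutes.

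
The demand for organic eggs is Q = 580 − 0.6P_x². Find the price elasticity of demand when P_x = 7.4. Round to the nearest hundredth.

At P_x = 7.4, Q = 547.144.
dQ/dP_x = −2·0.6·P_x = −8.88.
Point elasticity E = (dQ/dP_x)·(P_x/Q) = -8.88 × 7.4/547.144 ≈ -0.12.
|E| < 1, so demand is inelastic at this price.

-0.12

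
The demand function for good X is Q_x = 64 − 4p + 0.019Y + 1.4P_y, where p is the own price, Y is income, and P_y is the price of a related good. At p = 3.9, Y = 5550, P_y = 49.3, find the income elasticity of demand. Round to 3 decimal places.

0.473

At the given point, Q_x = 64 − 4(3.9) + 0.019(5550) + 1.4(49.3) = 64 − 15.6 + 105.45 + 69.02 = 222.87.
∂Q_x/∂Y = +0.019, so E_I = 0.019·(5550/222.87) ≈ 0.473.
E_I ∈ (0,1): normal good (necessity).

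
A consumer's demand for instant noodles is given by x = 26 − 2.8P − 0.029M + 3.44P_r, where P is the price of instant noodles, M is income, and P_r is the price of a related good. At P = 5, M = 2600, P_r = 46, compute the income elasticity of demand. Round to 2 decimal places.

First evaluate x: 26 − 2.8(5) − 0.029(2600) + 3.44(46) = 26 − 14 − 75.4 + 158.24 = 94.84.
∂x/∂M = −0.029, so E_I = -0.029·(2600/94.84) ≈ -0.80.
E_I < 0: inferior good.

-0.80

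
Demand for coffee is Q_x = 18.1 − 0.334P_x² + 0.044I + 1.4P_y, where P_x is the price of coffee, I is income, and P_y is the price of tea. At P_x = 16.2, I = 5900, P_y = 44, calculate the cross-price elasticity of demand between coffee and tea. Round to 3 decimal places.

First evaluate Q_x: 18.1 − 0.334(16.2)² + 0.044(5900) + 1.4(44) = 18.1 − 87.655 + 259.6 + 61.6 = 251.645.
∂Q_x/∂P_y = +1.4, so E_xy = 1.4·(44/251.645) ≈ 0.245.
E_xy > 0: the goods are substitutes.

0.245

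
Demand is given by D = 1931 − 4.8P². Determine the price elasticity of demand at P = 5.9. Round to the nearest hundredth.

At P = 5.9, D = 1763.912.
dD/dP = −2·4.8·P = −56.64.
Point elasticity E = (dD/dP)·(P/D) = -56.64 × 5.9/1763.912 ≈ -0.19.
|E| < 1, so demand is inelastic at this price.

-0.19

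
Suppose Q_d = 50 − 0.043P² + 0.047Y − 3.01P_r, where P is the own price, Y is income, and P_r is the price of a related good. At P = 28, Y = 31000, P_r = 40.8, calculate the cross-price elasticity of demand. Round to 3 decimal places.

-0.091

Evaluating quantity at (P, Y, P_r) gives Q_d = 50 − 0.043(28)² + 0.047(31000) − 3.01(40.8) = 50 − 33.712 + 1457 − 122.808 = 1350.48.
∂Q_d/∂P_r = −3.01, so E_xy = -3.01·(40.8/1350.48) ≈ -0.091.
E_xy < 0: the goods are complements.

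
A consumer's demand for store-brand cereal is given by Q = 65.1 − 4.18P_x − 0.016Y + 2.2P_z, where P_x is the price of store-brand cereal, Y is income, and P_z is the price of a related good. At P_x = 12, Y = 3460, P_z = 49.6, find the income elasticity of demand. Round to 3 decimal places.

Substituting, Q = 65.1 − 4.18(12) − 0.016(3460) + 2.2(49.6) = 65.1 − 50.16 − 55.36 + 109.12 = 68.7.
∂Q/∂Y = −0.016, so E_I = -0.016·(3460/68.7) ≈ -0.806.
E_I < 0: inferior good.

-0.806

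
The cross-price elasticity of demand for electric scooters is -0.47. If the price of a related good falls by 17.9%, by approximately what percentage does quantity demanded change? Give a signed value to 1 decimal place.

%ΔQ ≈ E × %ΔP_y = (-0.47) × (-17.9%) ≈ 8.4%.

8.4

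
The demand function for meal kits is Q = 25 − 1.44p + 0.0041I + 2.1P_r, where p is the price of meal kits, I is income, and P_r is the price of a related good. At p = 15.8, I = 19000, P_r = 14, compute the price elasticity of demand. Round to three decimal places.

Evaluating quantity at (p, I, P_r) gives Q = 25 − 1.44(15.8) + 0.0041(19000) + 2.1(14) = 25 − 22.752 + 77.9 + 29.4 = 109.548.
∂Q/∂p = −1.44, so E_p = (−1.44)·(15.8/109.548) ≈ -0.208.
|E_p| < 1: demand is inelastic.

-0.208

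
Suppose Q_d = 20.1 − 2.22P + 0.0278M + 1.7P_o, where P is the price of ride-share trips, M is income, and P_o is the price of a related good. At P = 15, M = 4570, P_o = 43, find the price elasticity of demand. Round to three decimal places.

First evaluate Q_d: 20.1 − 2.22(15) + 0.0278(4570) + 1.7(43) = 20.1 − 33.3 + 127.046 + 73.1 = 186.946.
∂Q_d/∂P = −2.22, so E_p = (−2.22)·(15/186.946) ≈ -0.178.
|E_p| < 1: demand is inelastic.

-0.178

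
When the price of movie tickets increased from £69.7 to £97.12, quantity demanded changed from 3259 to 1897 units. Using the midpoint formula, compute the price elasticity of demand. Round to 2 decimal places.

%ΔQ = (1897 − 3259)/[(3259 + 1897)/2] = -1362/2578 ≈ -0.5283.
%ΔP = (97.12 − 69.7)/[(69.7 + 97.12)/2] = 27.42/83.41 ≈ 0.3287.
Arc elasticity E = %ΔQ/%ΔP ≈ -0.5283/0.3287 ≈ -1.61.
|E| > 1: demand is elastic over this range.

-1.61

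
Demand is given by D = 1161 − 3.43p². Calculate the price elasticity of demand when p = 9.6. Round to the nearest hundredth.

-0.75

At p = 9.6, D = 844.8912.
dD/dp = −2·3.43·p = −65.856.
Point elasticity E = (dD/dp)·(p/D) = -65.856 × 9.6/844.8912 ≈ -0.75.
|E| < 1, so demand is inelastic at this price.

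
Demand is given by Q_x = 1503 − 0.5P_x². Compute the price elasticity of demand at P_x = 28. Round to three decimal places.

-0.706

At P_x = 28, Q_x = 1111.
dQ_x/dP_x = −2·0.5·P_x = −28.
Point elasticity E = (dQ_x/dP_x)·(P_x/Q_x) = -28 × 28/1111 ≈ -0.706.
|E| < 1, so demand is inelastic at this price.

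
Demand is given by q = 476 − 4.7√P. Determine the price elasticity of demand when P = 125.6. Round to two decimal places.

At P = 125.6, q = 423.3264.
dq/dP = −4.7/(2√P) = −4.7/(2·11.2071).
Point elasticity E = (dq/dP)·(P/q) = -0.2097 × 125.6/423.3264 ≈ -0.06.
|E| < 1, so demand is inelastic at this price.

-0.06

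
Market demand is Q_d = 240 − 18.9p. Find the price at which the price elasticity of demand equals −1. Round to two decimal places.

6.35

For linear demand Q_d = a − bp, E = −bp/(a − bp). |E| = 1 ⇒ bp = a − bp ⇒ p = a/(2b).
p = 240/(2·18.9) ≈ 6.35.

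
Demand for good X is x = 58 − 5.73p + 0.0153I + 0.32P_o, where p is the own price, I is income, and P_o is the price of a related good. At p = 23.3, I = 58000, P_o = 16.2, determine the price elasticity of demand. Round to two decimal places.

At the given point, x = 58 − 5.73(23.3) + 0.0153(58000) + 0.32(16.2) = 58 − 133.509 + 887.4 + 5.184 = 817.075.
∂x/∂p = −5.73, so E_p = (−5.73)·(23.3/817.075) ≈ -0.16.
|E_p| < 1: demand is inelastic.

-0.16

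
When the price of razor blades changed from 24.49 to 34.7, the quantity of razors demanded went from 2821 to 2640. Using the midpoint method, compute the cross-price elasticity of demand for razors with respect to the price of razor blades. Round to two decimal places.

%ΔQ_x = (2640 − 2821)/[(2821+2640)/2] = -181/2730.5 ≈ -0.0663.
%ΔP_y = (34.7 − 24.49)/[(24.49+34.7)/2] ≈ 0.3450.
E_xy = -0.0663/0.3450 ≈ -0.19.
E_xy < 0, so razors and razor blades are complements.

-0.19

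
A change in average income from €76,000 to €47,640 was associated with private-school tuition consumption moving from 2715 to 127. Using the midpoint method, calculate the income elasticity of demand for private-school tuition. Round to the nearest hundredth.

3.97

%ΔQ = (127 − 2715)/[(2715+127)/2] = -2588/1421 ≈ -1.8213.
%ΔI = (47,640 − 76,000)/[(76,000+47,640)/2] = -28360/61820 ≈ -0.4588.
E_I = %ΔQ/%ΔI ≈ 3.97.
E_I > 1: normal good (luxury).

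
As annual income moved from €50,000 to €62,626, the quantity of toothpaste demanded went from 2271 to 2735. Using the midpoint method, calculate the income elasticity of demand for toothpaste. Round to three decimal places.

0.827

%ΔQ = (2735 − 2271)/[(2271+2735)/2] = 464/2503 ≈ 0.1854.
%ΔY = (62,626 − 50,000)/[(50,000+62,626)/2] = 12626/56313 ≈ 0.2242.
E_I = %ΔQ/%ΔY ≈ 0.827.
E_I ∈ (0,1): normal good (necessity).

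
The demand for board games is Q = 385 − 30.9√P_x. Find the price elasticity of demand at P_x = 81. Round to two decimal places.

At P_x = 81, Q = 106.9.
dQ/dP_x = −30.9/(2√P_x) = −30.9/(2·9).
Point elasticity E = (dQ/dP_x)·(P_x/Q) = -1.7167 × 81/106.9 ≈ -1.30.
|E| > 1, so demand is elastic at this price.

-1.30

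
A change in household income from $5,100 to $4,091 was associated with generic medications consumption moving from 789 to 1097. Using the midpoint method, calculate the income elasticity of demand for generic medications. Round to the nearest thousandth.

-1.488

%ΔQ = (1097 − 789)/[(789+1097)/2] = 308/943 ≈ 0.3266.
%ΔY = (4,091 − 5,100)/[(5,100+4,091)/2] = -1009/4595.5 ≈ -0.2196.
E_I = %ΔQ/%ΔY ≈ -1.488.
E_I < 0: inferior good.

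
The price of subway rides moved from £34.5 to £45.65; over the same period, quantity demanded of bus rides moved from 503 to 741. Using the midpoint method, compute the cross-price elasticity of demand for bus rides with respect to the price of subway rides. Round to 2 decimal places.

1.38

%ΔQ_x = (741 − 503)/[(503+741)/2] = 238/622 ≈ 0.3826.
%ΔP_y = (45.65 − 34.5)/[(34.5+45.65)/2] ≈ 0.2782.
E_xy = 0.3826/0.2782 ≈ 1.38.
E_xy > 0, so bus rides and subway rides are substitutes.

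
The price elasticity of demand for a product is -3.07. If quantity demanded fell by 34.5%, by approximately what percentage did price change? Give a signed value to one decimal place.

11.2

%ΔQ ≈ E × %ΔP ⇒ %ΔP = %ΔQ / E = (-34.5%)/(-3.07) ≈ 11.2%.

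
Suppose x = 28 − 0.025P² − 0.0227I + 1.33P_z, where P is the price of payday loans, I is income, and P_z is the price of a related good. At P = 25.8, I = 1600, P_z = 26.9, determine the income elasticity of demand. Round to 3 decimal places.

-3.358

Evaluating quantity at (P, I, P_z) gives x = 28 − 0.025(25.8)² − 0.0227(1600) + 1.33(26.9) = 28 − 16.641 − 36.32 + 35.777 = 10.816.
∂x/∂I = −0.0227, so E_I = -0.0227·(1600/10.816) ≈ -3.358.
E_I < 0: inferior good.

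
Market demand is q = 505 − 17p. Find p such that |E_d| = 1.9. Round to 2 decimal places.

Set −bp/(a − bp) = −1.9 ⇒ bp = 1.9(a − bp) ⇒ bp(1+1.9) = 1.9·a.
p = 1.9·505/(17·2.9) ≈ 19.46.

19.46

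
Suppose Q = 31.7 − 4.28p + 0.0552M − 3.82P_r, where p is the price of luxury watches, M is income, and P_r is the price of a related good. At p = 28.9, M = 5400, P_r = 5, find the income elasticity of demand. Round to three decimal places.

Q = 31.7 − 4.28(28.9) + 0.0552(5400) − 3.82(5) = 31.7 − 123.692 + 298.08 − 19.1 = 186.988.
∂Q/∂M = +0.0552, so E_I = 0.0552·(5400/186.988) ≈ 1.594.
E_I > 1: normal good (luxury).

1.594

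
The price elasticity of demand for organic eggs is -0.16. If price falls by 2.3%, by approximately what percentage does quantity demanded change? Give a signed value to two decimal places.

%ΔQ ≈ E × %ΔP = (-0.16) × (-2.3%) ≈ 0.37%.

0.37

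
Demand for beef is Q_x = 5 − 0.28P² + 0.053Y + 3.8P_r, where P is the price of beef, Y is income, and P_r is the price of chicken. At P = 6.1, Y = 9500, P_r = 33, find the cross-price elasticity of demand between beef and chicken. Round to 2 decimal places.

Evaluating quantity at (P, Y, P_r) gives Q_x = 5 − 0.28(6.1)² + 0.053(9500) + 3.8(33) = 5 − 10.4188 + 503.5 + 125.4 = 623.4812.
∂Q_x/∂P_r = +3.8, so E_xy = 3.8·(33/623.4812) ≈ 0.20.
E_xy > 0: the goods are substitutes.

0.20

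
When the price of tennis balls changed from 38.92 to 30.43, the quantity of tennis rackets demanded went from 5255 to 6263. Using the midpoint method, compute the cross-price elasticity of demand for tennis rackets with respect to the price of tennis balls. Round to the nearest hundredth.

-0.71

%ΔQ_x = (6263 − 5255)/[(5255+6263)/2] = 1008/5759 ≈ 0.1750.
%ΔP_y = (30.43 − 38.92)/[(38.92+30.43)/2] ≈ -0.2448.
E_xy = 0.1750/-0.2448 ≈ -0.71.
E_xy < 0, so tennis rackets and tennis balls are complements.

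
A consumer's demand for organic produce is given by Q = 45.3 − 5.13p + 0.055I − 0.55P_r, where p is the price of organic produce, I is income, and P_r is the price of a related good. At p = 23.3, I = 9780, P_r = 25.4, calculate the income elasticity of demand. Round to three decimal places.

1.196

Q = 45.3 − 5.13(23.3) + 0.055(9780) − 0.55(25.4) = 45.3 − 119.529 + 537.9 − 13.97 = 449.701.
∂Q/∂I = +0.055, so E_I = 0.055·(9780/449.701) ≈ 1.196.
E_I > 1: normal good (luxury).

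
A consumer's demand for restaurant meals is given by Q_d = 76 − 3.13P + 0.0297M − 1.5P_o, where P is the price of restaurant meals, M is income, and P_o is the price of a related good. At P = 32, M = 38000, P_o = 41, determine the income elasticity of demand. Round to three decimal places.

Q_d = 76 − 3.13(32) + 0.0297(38000) − 1.5(41) = 76 − 100.16 + 1128.6 − 61.5 = 1042.94.
∂Q_d/∂M = +0.0297, so E_I = 0.0297·(38000/1042.94) ≈ 1.082.
E_I > 1: normal good (luxury).

1.082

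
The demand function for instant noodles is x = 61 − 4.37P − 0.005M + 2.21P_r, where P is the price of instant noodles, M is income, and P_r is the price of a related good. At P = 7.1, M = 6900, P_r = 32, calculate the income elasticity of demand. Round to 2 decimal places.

Substituting, x = 61 − 4.37(7.1) − 0.005(6900) + 2.21(32) = 61 − 31.027 − 34.5 + 70.72 = 66.193.
∂x/∂M = −0.005, so E_I = -0.005·(6900/66.193) ≈ -0.52.
E_I < 0: inferior good.

-0.52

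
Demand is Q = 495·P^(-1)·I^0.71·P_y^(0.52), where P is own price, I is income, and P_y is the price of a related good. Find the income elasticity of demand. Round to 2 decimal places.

For a Cobb–Douglas (constant-elasticity) form Q = A·I^α·…, the elasticity with respect to I equals the exponent α at every point.
Here the exponent on I is 0.71, so the income elasticity of demand is 0.71.

0.71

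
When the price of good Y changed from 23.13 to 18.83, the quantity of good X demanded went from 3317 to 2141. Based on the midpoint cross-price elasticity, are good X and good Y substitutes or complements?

substitutes

%ΔQ_x = (2141 − 3317)/[(3317+2141)/2] = -1176/2729 ≈ -0.4309.
%ΔP_y = (18.83 − 23.13)/[(23.13+18.83)/2] ≈ -0.2050.
E_xy = -0.4309/-0.2050 ≈ 2.103.
E_xy > 0, so the goods are substitutes.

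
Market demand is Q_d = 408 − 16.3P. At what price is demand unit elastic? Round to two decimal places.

For linear demand Q_d = a − bP, E = −bP/(a − bP). |E| = 1 ⇒ bP = a − bP ⇒ P = a/(2b).
P = 408/(2·16.3) ≈ 12.52.

12.52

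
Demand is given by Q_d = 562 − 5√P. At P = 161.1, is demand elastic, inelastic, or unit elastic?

At P = 161.1, Q_d = 498.5374.
dQ_d/dP = −5/(2√P) = −5/(2·12.6925).
Point elasticity E = (dQ_d/dP)·(P/Q_d) = -0.197 × 161.1/498.5374 ≈ -0.064.
|E| ≈ 0.064 < 1, so demand is inelastic.

inelastic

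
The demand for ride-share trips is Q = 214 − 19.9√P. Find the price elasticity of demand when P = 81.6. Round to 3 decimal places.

-2.625

At P = 81.6, Q = 34.2379.
dQ/dP = −19.9/(2√P) = −19.9/(2·9.0333).
Point elasticity E = (dQ/dP)·(P/Q) = -1.1015 × 81.6/34.2379 ≈ -2.625.
|E| > 1, so demand is elastic at this price.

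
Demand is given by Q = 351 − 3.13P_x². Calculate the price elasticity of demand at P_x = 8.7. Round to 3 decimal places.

-4.153

At P_x = 8.7, Q = 114.0903.
dQ/dP_x = −2·3.13·P_x = −54.462.
Point elasticity E = (dQ/dP_x)·(P_x/Q) = -54.462 × 8.7/114.0903 ≈ -4.153.
|E| > 1, so demand is elastic at this price.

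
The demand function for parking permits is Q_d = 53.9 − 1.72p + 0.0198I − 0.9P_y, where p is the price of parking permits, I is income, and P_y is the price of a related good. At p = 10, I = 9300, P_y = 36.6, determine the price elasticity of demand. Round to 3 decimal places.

-0.092

Q_d = 53.9 − 1.72(10) + 0.0198(9300) − 0.9(36.6) = 53.9 − 17.2 + 184.14 − 32.94 = 187.9.
∂Q_d/∂p = −1.72, so E_p = (−1.72)·(10/187.9) ≈ -0.092.
|E_p| < 1: demand is inelastic.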